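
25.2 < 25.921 True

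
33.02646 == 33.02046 False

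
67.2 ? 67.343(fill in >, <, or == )<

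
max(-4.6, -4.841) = -4.6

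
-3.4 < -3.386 True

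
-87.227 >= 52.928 False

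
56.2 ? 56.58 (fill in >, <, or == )<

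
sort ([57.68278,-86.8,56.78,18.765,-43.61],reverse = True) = [57.68278,56.78,18.765,-43.61,-86.8]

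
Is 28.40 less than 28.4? No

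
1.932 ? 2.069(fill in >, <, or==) <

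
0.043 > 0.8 False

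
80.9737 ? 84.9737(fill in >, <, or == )<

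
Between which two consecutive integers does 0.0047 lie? 0 and 1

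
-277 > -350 True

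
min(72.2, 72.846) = 72.2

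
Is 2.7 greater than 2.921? No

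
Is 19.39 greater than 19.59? No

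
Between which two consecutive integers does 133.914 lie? 133 and 134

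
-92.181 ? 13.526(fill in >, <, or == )<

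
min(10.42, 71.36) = 10.42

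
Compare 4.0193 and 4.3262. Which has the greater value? 4.3262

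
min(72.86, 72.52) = 72.52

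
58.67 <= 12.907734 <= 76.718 False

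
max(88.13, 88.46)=88.46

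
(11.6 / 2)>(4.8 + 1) False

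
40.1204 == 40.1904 False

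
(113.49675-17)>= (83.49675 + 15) False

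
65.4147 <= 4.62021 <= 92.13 False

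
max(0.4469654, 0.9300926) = 0.9300926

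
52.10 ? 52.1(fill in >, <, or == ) ==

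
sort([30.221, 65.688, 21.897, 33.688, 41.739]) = [21.897, 30.221, 33.688, 41.739, 65.688]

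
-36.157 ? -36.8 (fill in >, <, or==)>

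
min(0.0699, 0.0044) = 0.0044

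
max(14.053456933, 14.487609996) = 14.487609996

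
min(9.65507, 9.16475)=9.16475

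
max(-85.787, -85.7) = -85.7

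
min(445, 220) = 220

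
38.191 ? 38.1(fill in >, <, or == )>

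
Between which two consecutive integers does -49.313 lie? -50 and -49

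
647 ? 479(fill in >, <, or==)>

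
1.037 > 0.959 True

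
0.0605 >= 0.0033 True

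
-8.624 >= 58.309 False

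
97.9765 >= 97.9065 True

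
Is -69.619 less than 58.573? Yes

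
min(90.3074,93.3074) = 90.3074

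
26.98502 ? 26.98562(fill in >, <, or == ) <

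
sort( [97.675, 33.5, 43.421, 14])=[14, 33.5, 43.421, 97.675]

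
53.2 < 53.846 True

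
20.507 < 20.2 False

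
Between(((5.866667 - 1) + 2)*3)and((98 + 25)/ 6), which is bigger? (((5.866667 - 1) + 2)*3)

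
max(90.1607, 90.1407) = 90.1607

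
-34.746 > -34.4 False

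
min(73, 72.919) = 72.919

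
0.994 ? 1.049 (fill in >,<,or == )<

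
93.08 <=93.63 True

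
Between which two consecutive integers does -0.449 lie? -1 and 0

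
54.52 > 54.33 True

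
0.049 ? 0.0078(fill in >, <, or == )>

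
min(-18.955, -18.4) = -18.955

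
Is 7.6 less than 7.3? No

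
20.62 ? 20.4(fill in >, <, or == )>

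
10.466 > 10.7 False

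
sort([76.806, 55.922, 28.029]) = [28.029, 55.922, 76.806]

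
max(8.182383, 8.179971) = 8.182383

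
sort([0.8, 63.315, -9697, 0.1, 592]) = [-9697, 0.1, 0.8, 63.315, 592]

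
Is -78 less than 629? Yes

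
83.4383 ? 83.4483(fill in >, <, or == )<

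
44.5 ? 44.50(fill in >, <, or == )==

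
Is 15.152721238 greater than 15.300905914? No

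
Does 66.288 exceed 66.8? No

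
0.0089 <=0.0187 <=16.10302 True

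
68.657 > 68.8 False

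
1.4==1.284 False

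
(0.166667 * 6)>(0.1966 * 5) True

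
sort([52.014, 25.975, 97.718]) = [25.975, 52.014, 97.718]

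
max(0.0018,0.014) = 0.014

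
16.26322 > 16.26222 True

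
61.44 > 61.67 False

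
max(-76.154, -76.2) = -76.154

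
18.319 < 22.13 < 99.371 True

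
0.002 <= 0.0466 True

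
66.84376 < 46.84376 False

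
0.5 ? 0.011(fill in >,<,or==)>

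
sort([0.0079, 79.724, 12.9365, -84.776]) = [-84.776, 0.0079, 12.9365, 79.724]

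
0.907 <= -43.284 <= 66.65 False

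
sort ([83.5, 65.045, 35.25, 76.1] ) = [35.25, 65.045, 76.1, 83.5]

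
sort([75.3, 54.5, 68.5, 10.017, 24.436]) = [10.017, 24.436, 54.5, 68.5, 75.3]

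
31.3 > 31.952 False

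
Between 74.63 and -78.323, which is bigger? 74.63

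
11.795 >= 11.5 True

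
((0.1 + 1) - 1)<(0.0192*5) False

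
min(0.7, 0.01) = 0.01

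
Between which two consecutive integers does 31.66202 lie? 31 and 32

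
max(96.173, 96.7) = 96.7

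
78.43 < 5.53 False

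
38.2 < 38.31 True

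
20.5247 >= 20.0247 True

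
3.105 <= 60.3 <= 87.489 True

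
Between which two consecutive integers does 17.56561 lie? 17 and 18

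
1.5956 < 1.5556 False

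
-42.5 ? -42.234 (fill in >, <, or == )<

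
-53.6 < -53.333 True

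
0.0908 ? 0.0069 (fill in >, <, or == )>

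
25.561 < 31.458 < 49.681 True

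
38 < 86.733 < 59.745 False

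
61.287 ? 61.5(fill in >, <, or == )<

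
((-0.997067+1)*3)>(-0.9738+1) False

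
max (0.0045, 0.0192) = 0.0192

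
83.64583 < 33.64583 False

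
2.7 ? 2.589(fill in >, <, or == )>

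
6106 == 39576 False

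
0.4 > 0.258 True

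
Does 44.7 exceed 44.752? No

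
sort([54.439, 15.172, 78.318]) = [15.172, 54.439, 78.318]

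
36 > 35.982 True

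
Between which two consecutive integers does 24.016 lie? 24 and 25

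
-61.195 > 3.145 False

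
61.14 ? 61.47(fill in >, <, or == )<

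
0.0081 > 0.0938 False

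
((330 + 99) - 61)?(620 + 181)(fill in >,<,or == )<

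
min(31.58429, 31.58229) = 31.58229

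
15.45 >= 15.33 True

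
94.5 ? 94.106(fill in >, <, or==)>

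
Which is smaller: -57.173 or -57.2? -57.2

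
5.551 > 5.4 True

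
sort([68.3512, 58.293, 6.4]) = [6.4, 58.293, 68.3512]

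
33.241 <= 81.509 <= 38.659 False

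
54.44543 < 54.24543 False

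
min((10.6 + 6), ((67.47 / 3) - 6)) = 16.49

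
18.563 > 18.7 False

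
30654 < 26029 False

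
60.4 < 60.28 False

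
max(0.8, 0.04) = 0.8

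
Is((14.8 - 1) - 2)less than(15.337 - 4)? No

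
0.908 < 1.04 True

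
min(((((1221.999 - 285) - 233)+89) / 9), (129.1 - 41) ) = 88.1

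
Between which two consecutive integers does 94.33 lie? 94 and 95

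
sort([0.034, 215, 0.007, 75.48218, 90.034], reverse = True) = [215, 90.034, 75.48218, 0.034, 0.007]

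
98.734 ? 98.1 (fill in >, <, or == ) >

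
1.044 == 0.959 False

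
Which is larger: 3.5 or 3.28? 3.5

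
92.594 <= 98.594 True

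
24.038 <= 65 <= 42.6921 False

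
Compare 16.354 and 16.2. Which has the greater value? 16.354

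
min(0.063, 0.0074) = 0.0074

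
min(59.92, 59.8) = 59.8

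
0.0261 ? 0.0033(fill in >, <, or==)>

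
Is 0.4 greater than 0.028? Yes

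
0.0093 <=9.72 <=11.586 True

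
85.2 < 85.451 True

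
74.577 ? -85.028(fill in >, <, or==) >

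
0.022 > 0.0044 True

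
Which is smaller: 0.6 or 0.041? 0.041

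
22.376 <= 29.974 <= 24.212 False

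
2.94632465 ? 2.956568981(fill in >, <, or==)<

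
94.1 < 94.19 True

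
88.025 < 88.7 True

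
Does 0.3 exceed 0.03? Yes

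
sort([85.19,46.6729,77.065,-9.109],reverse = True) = [85.19,77.065,46.6729,-9.109]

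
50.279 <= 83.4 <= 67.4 False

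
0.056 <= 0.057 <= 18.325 True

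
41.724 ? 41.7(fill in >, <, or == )>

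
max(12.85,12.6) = 12.85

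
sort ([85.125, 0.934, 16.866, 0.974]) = [0.934, 0.974, 16.866, 85.125]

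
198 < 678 True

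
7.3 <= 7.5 True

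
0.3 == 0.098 False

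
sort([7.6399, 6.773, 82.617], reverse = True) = [82.617, 7.6399, 6.773]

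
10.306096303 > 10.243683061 True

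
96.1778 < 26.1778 False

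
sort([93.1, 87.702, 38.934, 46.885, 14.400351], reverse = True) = [93.1, 87.702, 46.885, 38.934, 14.400351]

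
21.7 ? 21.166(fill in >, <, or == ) >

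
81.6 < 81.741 True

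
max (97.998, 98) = 98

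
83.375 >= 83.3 True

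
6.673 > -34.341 True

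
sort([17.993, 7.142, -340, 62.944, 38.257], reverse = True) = [62.944, 38.257, 17.993, 7.142, -340]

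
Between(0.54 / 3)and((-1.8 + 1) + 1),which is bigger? ((-1.8 + 1) + 1)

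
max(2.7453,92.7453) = 92.7453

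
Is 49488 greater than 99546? No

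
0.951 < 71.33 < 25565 True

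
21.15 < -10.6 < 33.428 False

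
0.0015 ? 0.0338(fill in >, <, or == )<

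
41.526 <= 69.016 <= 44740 True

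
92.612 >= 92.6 True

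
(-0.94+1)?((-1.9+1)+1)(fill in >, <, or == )<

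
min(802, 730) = 730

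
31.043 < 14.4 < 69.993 False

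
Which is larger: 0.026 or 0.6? 0.6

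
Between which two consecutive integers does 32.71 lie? 32 and 33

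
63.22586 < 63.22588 True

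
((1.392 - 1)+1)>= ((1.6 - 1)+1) False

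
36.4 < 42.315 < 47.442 True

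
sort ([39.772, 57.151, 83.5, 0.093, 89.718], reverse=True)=[89.718, 83.5, 57.151, 39.772, 0.093]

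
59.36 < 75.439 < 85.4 True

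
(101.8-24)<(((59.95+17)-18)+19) True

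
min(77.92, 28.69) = 28.69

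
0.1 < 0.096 False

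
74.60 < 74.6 False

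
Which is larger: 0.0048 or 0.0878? 0.0878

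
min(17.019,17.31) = 17.019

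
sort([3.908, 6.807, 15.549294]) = [3.908, 6.807, 15.549294]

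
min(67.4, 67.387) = 67.387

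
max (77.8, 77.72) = 77.8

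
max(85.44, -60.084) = 85.44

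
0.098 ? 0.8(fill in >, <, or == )<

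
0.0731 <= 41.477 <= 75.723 True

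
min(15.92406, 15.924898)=15.92406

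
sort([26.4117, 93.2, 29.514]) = [26.4117, 29.514, 93.2]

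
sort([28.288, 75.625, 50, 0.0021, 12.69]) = [0.0021, 12.69, 28.288, 50, 75.625]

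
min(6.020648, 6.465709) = 6.020648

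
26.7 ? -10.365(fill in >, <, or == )>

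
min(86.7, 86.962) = 86.7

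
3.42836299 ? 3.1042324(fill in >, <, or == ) >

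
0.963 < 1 True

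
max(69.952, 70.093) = 70.093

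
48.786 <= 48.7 False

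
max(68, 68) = 68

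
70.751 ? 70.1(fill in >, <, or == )>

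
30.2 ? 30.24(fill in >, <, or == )<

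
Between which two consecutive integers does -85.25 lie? -86 and -85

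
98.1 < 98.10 False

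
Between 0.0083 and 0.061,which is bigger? 0.061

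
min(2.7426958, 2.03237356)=2.03237356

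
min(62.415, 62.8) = 62.415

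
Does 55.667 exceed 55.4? Yes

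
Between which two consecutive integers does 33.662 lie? 33 and 34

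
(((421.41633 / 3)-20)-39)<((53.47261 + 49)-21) True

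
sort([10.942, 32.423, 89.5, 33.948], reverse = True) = [89.5, 33.948, 32.423, 10.942]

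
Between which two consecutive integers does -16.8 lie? -17 and -16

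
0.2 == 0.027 False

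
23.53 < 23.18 False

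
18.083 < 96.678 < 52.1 False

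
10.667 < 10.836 True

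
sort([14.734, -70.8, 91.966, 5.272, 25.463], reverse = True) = [91.966, 25.463, 14.734, 5.272, -70.8]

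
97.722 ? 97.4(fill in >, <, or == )>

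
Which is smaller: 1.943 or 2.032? 1.943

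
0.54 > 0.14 True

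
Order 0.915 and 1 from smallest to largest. 0.915, 1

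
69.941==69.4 False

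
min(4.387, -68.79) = -68.79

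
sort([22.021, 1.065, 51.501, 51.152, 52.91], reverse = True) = [52.91, 51.501, 51.152, 22.021, 1.065]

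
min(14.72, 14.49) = 14.49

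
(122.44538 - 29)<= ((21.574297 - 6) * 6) True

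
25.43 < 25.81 True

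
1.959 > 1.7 True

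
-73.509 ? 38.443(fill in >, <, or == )<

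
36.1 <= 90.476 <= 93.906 True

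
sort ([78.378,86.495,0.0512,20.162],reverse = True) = [86.495,78.378,20.162,0.0512]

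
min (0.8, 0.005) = 0.005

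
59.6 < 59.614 True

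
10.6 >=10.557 True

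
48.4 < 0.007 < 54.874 False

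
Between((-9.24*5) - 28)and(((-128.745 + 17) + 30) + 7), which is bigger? ((-9.24*5) - 28)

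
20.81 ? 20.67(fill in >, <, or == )>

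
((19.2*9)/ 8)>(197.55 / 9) False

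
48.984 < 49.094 True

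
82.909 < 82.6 False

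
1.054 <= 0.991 False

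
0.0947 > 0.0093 True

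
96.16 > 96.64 False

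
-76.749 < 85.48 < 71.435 False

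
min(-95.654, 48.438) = -95.654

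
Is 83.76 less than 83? No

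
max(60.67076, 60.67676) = 60.67676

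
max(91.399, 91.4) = 91.4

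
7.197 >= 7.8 False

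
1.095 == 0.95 False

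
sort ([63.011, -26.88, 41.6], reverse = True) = [63.011, 41.6, -26.88]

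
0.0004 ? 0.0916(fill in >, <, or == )<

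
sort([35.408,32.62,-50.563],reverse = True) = [35.408,32.62,-50.563]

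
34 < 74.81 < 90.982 True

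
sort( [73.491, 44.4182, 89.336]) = [44.4182, 73.491, 89.336]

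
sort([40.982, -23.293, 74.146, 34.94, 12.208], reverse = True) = [74.146, 40.982, 34.94, 12.208, -23.293]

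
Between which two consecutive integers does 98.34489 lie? 98 and 99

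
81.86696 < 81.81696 False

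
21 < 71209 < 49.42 False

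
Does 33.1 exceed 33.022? Yes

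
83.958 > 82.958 True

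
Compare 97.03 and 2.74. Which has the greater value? 97.03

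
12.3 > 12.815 False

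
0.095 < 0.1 True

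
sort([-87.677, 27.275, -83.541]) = [-87.677, -83.541, 27.275]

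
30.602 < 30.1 False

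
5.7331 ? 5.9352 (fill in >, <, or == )<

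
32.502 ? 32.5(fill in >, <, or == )>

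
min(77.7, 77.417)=77.417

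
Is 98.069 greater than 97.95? Yes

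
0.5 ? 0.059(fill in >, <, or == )>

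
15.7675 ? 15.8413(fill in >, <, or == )<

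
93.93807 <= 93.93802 False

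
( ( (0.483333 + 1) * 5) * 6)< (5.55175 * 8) False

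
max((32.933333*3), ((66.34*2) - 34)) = 98.799999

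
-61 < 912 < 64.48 False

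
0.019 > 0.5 False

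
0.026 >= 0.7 False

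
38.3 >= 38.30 True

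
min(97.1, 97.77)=97.1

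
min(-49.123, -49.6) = -49.6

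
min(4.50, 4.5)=4.50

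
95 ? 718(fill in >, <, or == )<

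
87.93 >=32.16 True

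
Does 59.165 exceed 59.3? No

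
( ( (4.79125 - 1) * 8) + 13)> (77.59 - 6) False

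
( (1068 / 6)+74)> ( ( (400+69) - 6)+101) False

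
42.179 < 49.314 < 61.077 True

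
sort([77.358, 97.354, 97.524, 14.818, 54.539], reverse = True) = [97.524, 97.354, 77.358, 54.539, 14.818]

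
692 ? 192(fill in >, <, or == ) >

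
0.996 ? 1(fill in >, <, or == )<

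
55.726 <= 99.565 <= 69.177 False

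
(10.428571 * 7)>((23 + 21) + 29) False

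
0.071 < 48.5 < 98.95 True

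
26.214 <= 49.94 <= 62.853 True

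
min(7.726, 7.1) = 7.1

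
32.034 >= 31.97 True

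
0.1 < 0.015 False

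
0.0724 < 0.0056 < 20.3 False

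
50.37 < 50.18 False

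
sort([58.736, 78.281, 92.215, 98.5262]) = [58.736, 78.281, 92.215, 98.5262]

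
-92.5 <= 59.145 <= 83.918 True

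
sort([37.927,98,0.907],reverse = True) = [98,37.927,0.907]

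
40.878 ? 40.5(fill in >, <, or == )>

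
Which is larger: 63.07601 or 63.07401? 63.07601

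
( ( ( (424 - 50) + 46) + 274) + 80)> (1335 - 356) False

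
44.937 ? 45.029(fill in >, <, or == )<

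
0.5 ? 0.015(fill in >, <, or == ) >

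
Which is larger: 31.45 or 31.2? 31.45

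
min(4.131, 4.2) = 4.131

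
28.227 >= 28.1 True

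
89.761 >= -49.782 True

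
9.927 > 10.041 False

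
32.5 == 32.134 False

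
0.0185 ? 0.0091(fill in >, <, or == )>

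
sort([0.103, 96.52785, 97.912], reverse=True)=[97.912, 96.52785, 0.103]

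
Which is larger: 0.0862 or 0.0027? 0.0862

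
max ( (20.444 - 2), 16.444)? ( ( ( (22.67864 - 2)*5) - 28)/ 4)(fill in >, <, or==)<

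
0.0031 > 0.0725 False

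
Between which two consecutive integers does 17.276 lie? 17 and 18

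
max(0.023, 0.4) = 0.4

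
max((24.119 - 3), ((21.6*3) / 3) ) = 21.6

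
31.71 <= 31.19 False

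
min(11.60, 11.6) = 11.60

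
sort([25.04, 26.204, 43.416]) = [25.04, 26.204, 43.416]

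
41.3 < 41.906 True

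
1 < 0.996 False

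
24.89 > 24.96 False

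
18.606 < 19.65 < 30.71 True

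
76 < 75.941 False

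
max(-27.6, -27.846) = -27.6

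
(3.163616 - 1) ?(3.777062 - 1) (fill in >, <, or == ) <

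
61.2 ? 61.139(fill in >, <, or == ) >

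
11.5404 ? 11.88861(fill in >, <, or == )<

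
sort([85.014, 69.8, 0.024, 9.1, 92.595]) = [0.024, 9.1, 69.8, 85.014, 92.595]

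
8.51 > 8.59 False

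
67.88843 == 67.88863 False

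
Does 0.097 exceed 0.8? No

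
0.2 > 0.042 True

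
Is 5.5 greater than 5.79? No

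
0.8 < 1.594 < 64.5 True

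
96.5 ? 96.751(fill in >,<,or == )<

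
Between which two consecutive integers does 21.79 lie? 21 and 22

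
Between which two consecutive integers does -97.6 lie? -98 and -97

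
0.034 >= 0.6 False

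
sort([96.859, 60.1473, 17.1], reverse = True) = [96.859, 60.1473, 17.1]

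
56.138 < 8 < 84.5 False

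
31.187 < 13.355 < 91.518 False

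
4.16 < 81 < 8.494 False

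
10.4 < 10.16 False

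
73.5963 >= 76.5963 False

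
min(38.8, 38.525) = 38.525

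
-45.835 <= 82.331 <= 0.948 False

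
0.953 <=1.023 True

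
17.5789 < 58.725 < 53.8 False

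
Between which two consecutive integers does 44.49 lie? 44 and 45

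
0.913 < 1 True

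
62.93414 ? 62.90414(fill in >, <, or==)>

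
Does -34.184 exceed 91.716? No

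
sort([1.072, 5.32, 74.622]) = [1.072, 5.32, 74.622]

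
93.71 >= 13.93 True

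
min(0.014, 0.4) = 0.014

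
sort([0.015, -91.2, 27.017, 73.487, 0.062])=[-91.2, 0.015, 0.062, 27.017, 73.487]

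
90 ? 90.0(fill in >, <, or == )==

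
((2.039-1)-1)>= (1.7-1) False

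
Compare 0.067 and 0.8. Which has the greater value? 0.8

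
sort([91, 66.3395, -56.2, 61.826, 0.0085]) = [-56.2, 0.0085, 61.826, 66.3395, 91]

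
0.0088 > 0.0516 False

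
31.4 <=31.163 False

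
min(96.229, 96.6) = 96.229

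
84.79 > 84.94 False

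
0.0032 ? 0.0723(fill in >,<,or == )<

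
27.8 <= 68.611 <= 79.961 True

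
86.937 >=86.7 True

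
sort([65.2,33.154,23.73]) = [23.73,33.154,65.2]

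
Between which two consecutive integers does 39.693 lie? 39 and 40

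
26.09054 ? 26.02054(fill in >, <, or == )>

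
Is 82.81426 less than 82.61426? No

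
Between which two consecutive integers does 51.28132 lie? 51 and 52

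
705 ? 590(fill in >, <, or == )>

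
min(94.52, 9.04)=9.04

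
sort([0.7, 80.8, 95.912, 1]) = [0.7, 1, 80.8, 95.912]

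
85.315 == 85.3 False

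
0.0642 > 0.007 True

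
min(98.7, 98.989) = 98.7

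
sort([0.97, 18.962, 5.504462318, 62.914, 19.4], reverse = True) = [62.914, 19.4, 18.962, 5.504462318, 0.97]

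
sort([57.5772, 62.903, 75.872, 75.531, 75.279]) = [57.5772, 62.903, 75.279, 75.531, 75.872]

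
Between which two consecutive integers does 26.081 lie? 26 and 27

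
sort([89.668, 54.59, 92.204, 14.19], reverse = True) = [92.204, 89.668, 54.59, 14.19]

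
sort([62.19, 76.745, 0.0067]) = [0.0067, 62.19, 76.745]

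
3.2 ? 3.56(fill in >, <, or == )<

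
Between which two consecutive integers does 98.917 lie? 98 and 99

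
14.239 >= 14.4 False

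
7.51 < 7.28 False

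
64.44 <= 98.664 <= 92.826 False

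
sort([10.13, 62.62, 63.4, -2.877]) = [-2.877, 10.13, 62.62, 63.4]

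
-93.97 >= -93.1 False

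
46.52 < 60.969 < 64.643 True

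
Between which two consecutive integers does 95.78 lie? 95 and 96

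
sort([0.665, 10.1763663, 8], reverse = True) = [10.1763663, 8, 0.665]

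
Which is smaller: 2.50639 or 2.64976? 2.50639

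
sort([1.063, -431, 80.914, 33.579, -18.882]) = [-431, -18.882, 1.063, 33.579, 80.914]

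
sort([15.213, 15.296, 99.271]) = [15.213, 15.296, 99.271]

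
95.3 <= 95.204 False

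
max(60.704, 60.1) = 60.704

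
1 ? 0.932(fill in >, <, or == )>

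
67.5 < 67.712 True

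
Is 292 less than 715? Yes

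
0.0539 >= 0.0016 True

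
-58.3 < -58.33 False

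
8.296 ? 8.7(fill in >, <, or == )<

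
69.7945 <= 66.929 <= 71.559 False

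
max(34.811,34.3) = 34.811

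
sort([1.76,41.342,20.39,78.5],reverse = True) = [78.5,41.342,20.39,1.76]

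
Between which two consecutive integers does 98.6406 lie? 98 and 99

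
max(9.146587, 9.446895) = 9.446895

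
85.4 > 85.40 False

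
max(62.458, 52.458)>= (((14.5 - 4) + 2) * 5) False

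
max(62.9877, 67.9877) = 67.9877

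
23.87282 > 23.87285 False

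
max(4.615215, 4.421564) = 4.615215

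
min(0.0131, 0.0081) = 0.0081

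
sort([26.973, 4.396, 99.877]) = [4.396, 26.973, 99.877]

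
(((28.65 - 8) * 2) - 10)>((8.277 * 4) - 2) True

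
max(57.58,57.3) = 57.58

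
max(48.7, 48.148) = 48.7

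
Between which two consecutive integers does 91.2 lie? 91 and 92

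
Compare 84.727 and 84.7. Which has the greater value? 84.727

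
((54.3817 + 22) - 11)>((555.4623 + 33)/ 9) False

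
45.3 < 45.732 True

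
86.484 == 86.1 False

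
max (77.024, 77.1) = 77.1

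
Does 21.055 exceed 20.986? Yes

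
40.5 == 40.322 False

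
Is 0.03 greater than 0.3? No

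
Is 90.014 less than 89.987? No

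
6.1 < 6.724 True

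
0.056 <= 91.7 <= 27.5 False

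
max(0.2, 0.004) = 0.2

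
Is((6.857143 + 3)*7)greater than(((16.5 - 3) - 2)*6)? Yes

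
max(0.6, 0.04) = 0.6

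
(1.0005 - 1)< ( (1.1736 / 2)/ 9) True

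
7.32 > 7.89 False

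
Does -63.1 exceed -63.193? Yes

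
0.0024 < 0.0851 True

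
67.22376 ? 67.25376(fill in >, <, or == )<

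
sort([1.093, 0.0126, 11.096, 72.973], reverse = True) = [72.973, 11.096, 1.093, 0.0126]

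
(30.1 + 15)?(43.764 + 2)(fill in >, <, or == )<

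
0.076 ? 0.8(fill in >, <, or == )<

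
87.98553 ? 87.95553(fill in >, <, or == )>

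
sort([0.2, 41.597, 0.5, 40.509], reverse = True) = [41.597, 40.509, 0.5, 0.2]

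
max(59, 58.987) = 59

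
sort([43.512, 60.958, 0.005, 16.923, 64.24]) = [0.005, 16.923, 43.512, 60.958, 64.24]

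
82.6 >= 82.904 False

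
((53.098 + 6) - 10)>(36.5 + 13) False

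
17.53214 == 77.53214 False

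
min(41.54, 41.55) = 41.54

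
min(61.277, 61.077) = 61.077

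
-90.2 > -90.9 True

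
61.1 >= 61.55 False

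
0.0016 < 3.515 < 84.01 True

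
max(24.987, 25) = 25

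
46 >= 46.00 True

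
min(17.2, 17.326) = 17.2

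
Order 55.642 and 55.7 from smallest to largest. 55.642, 55.7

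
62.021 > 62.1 False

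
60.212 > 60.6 False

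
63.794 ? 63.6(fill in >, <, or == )>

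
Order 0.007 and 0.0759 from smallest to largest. 0.007,0.0759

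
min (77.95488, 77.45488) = 77.45488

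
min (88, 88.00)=88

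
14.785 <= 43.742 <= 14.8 False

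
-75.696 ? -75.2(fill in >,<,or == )<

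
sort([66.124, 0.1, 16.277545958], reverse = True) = [66.124, 16.277545958, 0.1]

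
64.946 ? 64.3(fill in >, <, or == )>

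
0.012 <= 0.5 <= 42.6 True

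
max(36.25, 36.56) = 36.56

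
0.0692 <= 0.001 False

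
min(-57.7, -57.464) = -57.7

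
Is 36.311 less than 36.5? Yes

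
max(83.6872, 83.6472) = 83.6872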